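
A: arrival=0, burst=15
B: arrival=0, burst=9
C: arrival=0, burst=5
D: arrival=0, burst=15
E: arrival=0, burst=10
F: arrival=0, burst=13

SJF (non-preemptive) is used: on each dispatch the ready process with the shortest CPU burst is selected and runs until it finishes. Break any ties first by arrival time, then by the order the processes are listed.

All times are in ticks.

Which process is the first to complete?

Gantt: | C 0-5 | B 5-14 | E 14-24 | F 24-37 | A 37-52 | D 52-67 |
Completion: A=52  B=14  C=5  D=67  E=24  F=37
Turnaround (C−A): A=52  B=14  C=5  D=67  E=24  F=37
Finish order: C → B → E → F → A → D

C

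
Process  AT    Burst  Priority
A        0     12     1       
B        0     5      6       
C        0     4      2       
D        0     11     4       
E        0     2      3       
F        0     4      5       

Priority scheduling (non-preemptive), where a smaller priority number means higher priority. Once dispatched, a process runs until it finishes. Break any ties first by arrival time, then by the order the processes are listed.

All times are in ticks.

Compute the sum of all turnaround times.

Schedule: | A 0-12 | C 12-16 | E 16-18 | D 18-29 | F 29-33 | B 33-38 |
Completion: A=12  B=38  C=16  D=29  E=18  F=33
Turnaround = completion − arrival: A=12, B=38, C=16, D=29, E=18, F=33
Total turnaround = 12 + 38 + 16 + 29 + 18 + 33 = 146

146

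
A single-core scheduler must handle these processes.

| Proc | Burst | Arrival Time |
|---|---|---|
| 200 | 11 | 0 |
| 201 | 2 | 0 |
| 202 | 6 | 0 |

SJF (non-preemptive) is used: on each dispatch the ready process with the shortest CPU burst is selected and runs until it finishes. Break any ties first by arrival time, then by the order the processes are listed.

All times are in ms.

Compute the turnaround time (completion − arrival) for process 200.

Gantt: | 201 0-2 | 202 2-8 | 200 8-19 |
Completion: 200=19  201=2  202=8
Turnaround(200) = completion − arrival = 19 − 0 = 19

19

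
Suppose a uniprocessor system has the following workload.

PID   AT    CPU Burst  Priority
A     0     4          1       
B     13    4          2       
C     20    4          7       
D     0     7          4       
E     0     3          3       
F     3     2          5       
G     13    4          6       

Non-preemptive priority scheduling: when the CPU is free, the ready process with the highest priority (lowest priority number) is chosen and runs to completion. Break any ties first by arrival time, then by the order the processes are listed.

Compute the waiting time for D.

Schedule: | A 0-4 | E 4-7 | D 7-14 | B 14-18 | F 18-20 | G 20-24 | C 24-28 |
Completion: A=4  B=18  C=28  D=14  E=7  F=20  G=24
Turnaround (C−A): A=4  B=5  C=8  D=14  E=7  F=17  G=11
Waiting(D) = turnaround − burst = 14 − 7 = 7

7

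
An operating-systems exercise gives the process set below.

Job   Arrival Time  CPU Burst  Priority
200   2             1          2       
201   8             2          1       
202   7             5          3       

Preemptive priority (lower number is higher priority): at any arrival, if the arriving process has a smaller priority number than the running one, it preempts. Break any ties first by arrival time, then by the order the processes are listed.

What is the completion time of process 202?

14

Gantt: | idle 0-2 | 200 2-3 | idle 3-7 | 202 7-8 | 201 8-10 | 202 10-14 |
Completion: 200=3  201=10  202=14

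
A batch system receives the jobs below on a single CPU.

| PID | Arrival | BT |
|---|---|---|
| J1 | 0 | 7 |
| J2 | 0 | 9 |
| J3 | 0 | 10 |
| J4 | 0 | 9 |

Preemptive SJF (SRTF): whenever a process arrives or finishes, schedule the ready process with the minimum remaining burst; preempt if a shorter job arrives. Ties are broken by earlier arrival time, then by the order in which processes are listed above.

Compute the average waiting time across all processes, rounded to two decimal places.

12.00

Timeline: | J1 0-7 | J2 7-16 | J4 16-25 | J3 25-35 |
Completion: J1=7  J2=16  J3=35  J4=25
Turnaround (C−A): J1=7  J2=16  J3=35  J4=25
Waiting times: J1=0, J2=7, J3=25, J4=16
Average waiting = (0+7+25+16) / 4 = 48/4 = 12.00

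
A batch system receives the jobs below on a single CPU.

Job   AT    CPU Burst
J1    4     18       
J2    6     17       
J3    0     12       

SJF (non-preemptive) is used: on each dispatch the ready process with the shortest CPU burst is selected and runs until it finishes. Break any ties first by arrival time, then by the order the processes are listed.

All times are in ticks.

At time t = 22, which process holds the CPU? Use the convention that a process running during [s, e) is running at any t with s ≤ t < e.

J2

Timeline: | J3 0-12 | J2 12-29 | J1 29-47 |
Completion: J1=47  J2=29  J3=12
Turnaround (C−A): J1=43  J2=23  J3=12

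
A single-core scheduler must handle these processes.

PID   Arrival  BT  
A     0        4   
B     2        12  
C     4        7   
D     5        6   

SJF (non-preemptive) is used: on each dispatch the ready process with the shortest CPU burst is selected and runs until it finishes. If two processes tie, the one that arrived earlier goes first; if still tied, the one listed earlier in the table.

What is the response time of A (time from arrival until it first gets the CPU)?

0

Gantt: | A 0-4 | C 4-11 | D 11-17 | B 17-29 |
Completion: A=4  B=29  C=11  D=17
Turnaround (C−A): A=4  B=27  C=7  D=12
Response(A) = first start − arrival = 0 − 0 = 0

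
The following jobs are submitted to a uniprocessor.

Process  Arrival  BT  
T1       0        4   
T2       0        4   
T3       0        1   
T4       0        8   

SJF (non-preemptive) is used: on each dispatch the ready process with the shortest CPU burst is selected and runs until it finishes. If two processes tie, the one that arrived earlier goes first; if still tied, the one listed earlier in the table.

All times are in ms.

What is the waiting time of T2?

5

Timeline: | T3 0-1 | T1 1-5 | T2 5-9 | T4 9-17 |
Completion: T1=5  T2=9  T3=1  T4=17
Turnaround (C−A): T1=5  T2=9  T3=1  T4=17
Waiting(T2) = turnaround − burst = 9 − 4 = 5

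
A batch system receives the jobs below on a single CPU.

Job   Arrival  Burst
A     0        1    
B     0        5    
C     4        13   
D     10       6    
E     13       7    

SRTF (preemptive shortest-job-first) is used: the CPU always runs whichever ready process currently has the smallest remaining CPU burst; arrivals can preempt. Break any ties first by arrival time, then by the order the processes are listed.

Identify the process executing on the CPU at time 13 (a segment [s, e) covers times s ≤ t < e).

Schedule: | A 0-1 | B 1-6 | C 6-10 | D 10-16 | E 16-23 | C 23-32 |
Completion: A=1  B=6  C=32  D=16  E=23
Turnaround (C−A): A=1  B=6  C=28  D=6  E=10

D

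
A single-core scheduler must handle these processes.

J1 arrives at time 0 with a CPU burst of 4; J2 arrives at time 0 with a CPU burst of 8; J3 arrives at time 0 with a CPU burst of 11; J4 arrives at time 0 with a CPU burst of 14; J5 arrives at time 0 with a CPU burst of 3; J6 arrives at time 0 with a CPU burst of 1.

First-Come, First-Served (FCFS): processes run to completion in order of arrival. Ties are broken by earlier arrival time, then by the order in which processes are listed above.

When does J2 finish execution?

12

Timeline: | J1 0-4 | J2 4-12 | J3 12-23 | J4 23-37 | J5 37-40 | J6 40-41 |
Completion: J1=4  J2=12  J3=23  J4=37  J5=40  J6=41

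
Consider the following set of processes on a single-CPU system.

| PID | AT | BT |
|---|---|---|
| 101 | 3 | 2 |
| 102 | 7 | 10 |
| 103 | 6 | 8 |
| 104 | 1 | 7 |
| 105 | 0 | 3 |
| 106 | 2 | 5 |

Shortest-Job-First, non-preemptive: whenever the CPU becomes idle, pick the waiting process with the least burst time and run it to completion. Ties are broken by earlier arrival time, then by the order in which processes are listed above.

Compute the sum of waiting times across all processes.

Schedule: | 105 0-3 | 101 3-5 | 106 5-10 | 104 10-17 | 103 17-25 | 102 25-35 |
Completion: 101=5  102=35  103=25  104=17  105=3  106=10
Turnaround (C−A): 101=2  102=28  103=19  104=16  105=3  106=8
Waiting = turnaround − burst: 101=0, 102=18, 103=11, 104=9, 105=0, 106=3
Total waiting = 0 + 18 + 11 + 9 + 0 + 3 = 41

41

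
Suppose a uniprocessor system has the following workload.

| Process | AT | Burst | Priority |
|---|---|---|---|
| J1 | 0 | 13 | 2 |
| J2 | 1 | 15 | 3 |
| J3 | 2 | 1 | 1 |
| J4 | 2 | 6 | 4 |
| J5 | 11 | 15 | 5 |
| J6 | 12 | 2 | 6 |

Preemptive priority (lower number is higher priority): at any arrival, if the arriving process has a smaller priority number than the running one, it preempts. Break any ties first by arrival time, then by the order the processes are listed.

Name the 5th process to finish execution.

Schedule: | J1 0-2 | J3 2-3 | J1 3-14 | J2 14-29 | J4 29-35 | J5 35-50 | J6 50-52 |
Completion: J1=14  J2=29  J3=3  J4=35  J5=50  J6=52
Turnaround (C−A): J1=14  J2=28  J3=1  J4=33  J5=39  J6=40
Finish order: J3 → J1 → J2 → J4 → J5 → J6

J5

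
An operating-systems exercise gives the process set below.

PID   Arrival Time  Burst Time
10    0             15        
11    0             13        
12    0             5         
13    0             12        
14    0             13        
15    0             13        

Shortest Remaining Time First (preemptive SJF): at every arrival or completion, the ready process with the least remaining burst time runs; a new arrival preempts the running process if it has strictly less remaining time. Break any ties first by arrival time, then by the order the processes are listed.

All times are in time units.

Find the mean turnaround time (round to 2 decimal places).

37.00

Gantt: | 12 0-5 | 13 5-17 | 11 17-30 | 14 30-43 | 15 43-56 | 10 56-71 |
Completion: 10=71  11=30  12=5  13=17  14=43  15=56
Turnaround times: 10=71, 11=30, 12=5, 13=17, 14=43, 15=56
Average turnaround = (71+30+5+17+43+56) / 6 = 222/6 = 37.00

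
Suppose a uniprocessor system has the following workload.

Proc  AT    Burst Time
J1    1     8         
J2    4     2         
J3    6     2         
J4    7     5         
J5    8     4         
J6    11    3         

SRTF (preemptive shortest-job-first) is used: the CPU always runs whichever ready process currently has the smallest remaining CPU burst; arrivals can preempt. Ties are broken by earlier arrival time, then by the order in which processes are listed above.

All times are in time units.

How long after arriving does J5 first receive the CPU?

0

Timeline: | idle 0-1 | J1 1-4 | J2 4-6 | J3 6-8 | J5 8-12 | J6 12-15 | J1 15-20 | J4 20-25 |
Completion: J1=20  J2=6  J3=8  J4=25  J5=12  J6=15
Turnaround (C−A): J1=19  J2=2  J3=2  J4=18  J5=4  J6=4
Response(J5) = first start − arrival = 8 − 8 = 0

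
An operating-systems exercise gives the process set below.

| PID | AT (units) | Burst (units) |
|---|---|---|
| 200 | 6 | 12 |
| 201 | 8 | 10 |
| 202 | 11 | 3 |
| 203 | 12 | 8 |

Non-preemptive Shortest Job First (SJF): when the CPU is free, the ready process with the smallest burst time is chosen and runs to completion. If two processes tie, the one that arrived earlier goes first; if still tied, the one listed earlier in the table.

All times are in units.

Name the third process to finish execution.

Timeline: | idle 0-6 | 200 6-18 | 202 18-21 | 203 21-29 | 201 29-39 |
Completion: 200=18  201=39  202=21  203=29
Turnaround (C−A): 200=12  201=31  202=10  203=17
Finish order: 200 → 202 → 203 → 201

203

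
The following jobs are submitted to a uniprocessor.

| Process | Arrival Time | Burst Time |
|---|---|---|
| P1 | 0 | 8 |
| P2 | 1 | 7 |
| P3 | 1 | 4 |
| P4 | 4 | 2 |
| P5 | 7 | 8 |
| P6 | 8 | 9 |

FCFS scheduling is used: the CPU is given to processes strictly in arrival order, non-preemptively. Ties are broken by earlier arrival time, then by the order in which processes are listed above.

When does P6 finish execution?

38

Timeline: | P1 0-8 | P2 8-15 | P3 15-19 | P4 19-21 | P5 21-29 | P6 29-38 |
Completion: P1=8  P2=15  P3=19  P4=21  P5=29  P6=38
Turnaround (C−A): P1=8  P2=14  P3=18  P4=17  P5=22  P6=30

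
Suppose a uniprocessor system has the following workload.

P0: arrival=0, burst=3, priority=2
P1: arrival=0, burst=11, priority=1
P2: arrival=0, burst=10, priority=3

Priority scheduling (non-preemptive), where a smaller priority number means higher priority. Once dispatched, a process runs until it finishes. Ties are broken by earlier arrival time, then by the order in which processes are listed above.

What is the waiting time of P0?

Timeline: | P1 0-11 | P0 11-14 | P2 14-24 |
Completion: P0=14  P1=11  P2=24
Turnaround (C−A): P0=14  P1=11  P2=24
Waiting(P0) = turnaround − burst = 14 − 3 = 11

11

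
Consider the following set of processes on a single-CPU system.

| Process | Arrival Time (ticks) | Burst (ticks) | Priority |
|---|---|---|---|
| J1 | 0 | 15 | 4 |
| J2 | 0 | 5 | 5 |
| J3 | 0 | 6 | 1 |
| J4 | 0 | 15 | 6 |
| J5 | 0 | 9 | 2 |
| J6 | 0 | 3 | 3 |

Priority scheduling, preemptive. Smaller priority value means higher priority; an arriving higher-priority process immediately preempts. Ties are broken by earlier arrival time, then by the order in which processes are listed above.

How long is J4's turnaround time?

53

Timeline: | J3 0-6 | J5 6-15 | J6 15-18 | J1 18-33 | J2 33-38 | J4 38-53 |
Completion: J1=33  J2=38  J3=6  J4=53  J5=15  J6=18
Turnaround (C−A): J1=33  J2=38  J3=6  J4=53  J5=15  J6=18
Turnaround(J4) = completion − arrival = 53 − 0 = 53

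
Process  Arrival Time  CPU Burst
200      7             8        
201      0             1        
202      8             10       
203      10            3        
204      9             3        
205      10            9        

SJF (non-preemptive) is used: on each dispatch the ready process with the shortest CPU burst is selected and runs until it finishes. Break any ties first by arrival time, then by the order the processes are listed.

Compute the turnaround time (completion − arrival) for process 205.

20

Schedule: | 201 0-1 | idle 1-7 | 200 7-15 | 204 15-18 | 203 18-21 | 205 21-30 | 202 30-40 |
Completion: 200=15  201=1  202=40  203=21  204=18  205=30
Turnaround (C−A): 200=8  201=1  202=32  203=11  204=9  205=20
Turnaround(205) = completion − arrival = 30 − 10 = 20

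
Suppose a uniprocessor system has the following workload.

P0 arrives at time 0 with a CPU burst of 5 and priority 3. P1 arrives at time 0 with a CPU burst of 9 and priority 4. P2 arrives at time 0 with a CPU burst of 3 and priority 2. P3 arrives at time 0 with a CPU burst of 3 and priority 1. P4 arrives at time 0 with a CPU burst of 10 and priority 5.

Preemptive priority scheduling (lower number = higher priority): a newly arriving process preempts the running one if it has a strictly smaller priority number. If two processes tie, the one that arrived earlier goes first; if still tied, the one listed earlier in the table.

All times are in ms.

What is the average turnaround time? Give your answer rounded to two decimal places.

14.00

Schedule: | P3 0-3 | P2 3-6 | P0 6-11 | P1 11-20 | P4 20-30 |
Completion: P0=11  P1=20  P2=6  P3=3  P4=30
Turnaround times: P0=11, P1=20, P2=6, P3=3, P4=30
Average turnaround = (11+20+6+3+30) / 5 = 70/5 = 14.00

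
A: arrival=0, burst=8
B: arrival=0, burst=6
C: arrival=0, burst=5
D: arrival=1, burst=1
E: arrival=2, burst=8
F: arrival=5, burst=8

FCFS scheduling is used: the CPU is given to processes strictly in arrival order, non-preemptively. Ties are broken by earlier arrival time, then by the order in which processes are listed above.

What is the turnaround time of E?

Gantt: | A 0-8 | B 8-14 | C 14-19 | D 19-20 | E 20-28 | F 28-36 |
Completion: A=8  B=14  C=19  D=20  E=28  F=36
Turnaround (C−A): A=8  B=14  C=19  D=19  E=26  F=31
Turnaround(E) = completion − arrival = 28 − 2 = 26

26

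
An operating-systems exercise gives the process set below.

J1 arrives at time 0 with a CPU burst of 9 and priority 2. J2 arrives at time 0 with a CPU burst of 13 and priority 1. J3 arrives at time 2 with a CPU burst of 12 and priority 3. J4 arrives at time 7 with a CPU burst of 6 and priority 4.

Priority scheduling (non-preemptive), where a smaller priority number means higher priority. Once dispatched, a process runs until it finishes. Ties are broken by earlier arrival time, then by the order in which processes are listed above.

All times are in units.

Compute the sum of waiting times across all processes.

Timeline: | J2 0-13 | J1 13-22 | J3 22-34 | J4 34-40 |
Completion: J1=22  J2=13  J3=34  J4=40
Turnaround (C−A): J1=22  J2=13  J3=32  J4=33
Waiting = turnaround − burst: J1=13, J2=0, J3=20, J4=27
Total waiting = 13 + 0 + 20 + 27 = 60

60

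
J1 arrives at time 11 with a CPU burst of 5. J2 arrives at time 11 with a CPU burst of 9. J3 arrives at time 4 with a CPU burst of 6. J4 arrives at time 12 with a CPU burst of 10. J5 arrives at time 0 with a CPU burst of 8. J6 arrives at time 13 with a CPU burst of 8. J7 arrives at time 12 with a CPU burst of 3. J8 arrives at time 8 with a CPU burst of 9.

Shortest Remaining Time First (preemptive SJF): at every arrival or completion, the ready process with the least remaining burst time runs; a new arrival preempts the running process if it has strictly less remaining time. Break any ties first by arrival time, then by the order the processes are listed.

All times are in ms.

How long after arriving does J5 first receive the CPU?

Schedule: | J5 0-8 | J3 8-14 | J7 14-17 | J1 17-22 | J6 22-30 | J8 30-39 | J2 39-48 | J4 48-58 |
Completion: J1=22  J2=48  J3=14  J4=58  J5=8  J6=30  J7=17  J8=39
Turnaround (C−A): J1=11  J2=37  J3=10  J4=46  J5=8  J6=17  J7=5  J8=31
Response(J5) = first start − arrival = 0 − 0 = 0

0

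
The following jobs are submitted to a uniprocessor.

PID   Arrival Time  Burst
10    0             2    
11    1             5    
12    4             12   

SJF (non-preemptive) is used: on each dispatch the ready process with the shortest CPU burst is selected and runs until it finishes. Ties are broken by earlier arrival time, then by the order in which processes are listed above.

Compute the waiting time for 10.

0

Schedule: | 10 0-2 | 11 2-7 | 12 7-19 |
Completion: 10=2  11=7  12=19
Turnaround (C−A): 10=2  11=6  12=15
Waiting(10) = turnaround − burst = 2 − 2 = 0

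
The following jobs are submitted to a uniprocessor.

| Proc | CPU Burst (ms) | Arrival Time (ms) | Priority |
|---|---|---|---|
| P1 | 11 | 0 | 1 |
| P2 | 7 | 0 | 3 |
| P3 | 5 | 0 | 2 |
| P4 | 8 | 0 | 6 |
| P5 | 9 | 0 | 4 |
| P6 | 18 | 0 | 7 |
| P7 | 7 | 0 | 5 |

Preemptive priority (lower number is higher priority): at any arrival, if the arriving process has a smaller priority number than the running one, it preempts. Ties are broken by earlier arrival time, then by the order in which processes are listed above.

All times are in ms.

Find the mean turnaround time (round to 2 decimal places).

Gantt: | P1 0-11 | P3 11-16 | P2 16-23 | P5 23-32 | P7 32-39 | P4 39-47 | P6 47-65 |
Completion: P1=11  P2=23  P3=16  P4=47  P5=32  P6=65  P7=39
Turnaround (C−A): P1=11  P2=23  P3=16  P4=47  P5=32  P6=65  P7=39
Turnaround times: P1=11, P2=23, P3=16, P4=47, P5=32, P6=65, P7=39
Average turnaround = (11+23+16+47+32+65+39) / 7 = 233/7 = 33.29

33.29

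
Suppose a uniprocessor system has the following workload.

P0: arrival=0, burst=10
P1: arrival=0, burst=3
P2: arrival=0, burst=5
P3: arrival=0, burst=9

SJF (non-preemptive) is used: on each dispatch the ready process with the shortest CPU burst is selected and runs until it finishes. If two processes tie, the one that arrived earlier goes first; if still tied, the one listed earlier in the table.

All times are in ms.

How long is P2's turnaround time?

Schedule: | P1 0-3 | P2 3-8 | P3 8-17 | P0 17-27 |
Completion: P0=27  P1=3  P2=8  P3=17
Turnaround (C−A): P0=27  P1=3  P2=8  P3=17
Turnaround(P2) = completion − arrival = 8 − 0 = 8

8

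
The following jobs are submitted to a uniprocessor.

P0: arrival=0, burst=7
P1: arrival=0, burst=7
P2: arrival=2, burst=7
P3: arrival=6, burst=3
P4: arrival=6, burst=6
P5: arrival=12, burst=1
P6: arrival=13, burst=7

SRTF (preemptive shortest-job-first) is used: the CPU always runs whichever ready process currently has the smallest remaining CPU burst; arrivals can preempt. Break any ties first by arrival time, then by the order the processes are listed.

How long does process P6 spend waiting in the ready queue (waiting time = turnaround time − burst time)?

18

Gantt: | P0 0-7 | P3 7-10 | P4 10-12 | P5 12-13 | P4 13-17 | P1 17-24 | P2 24-31 | P6 31-38 |
Completion: P0=7  P1=24  P2=31  P3=10  P4=17  P5=13  P6=38
Turnaround (C−A): P0=7  P1=24  P2=29  P3=4  P4=11  P5=1  P6=25
Waiting(P6) = turnaround − burst = 25 − 7 = 18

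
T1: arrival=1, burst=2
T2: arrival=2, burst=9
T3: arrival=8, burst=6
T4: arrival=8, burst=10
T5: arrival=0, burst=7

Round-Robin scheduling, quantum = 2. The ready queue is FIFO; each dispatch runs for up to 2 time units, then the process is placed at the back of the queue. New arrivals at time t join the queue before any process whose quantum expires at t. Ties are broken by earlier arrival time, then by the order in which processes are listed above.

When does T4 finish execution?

34

Timeline: | T5 0-2 | T1 2-4 | T2 4-6 | T5 6-8 | T2 8-10 | T3 10-12 | T4 12-14 | T5 14-16 | T2 16-18 | T3 18-20 | T4 20-22 | T5 22-23 | T2 23-25 | T3 25-27 | T4 27-29 | T2 29-30 | T4 30-34 |
Completion: T1=4  T2=30  T3=27  T4=34  T5=23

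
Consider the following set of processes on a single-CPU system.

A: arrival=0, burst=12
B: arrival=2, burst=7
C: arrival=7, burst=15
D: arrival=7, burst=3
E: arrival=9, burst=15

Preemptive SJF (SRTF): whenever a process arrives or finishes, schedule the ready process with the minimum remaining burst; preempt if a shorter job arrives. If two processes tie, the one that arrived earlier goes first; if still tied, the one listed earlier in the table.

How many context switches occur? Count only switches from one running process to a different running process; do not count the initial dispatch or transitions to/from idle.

Timeline: | A 0-2 | B 2-9 | D 9-12 | A 12-22 | C 22-37 | E 37-52 |
Completion: A=22  B=9  C=37  D=12  E=52
Turnaround (C−A): A=22  B=7  C=30  D=5  E=43

5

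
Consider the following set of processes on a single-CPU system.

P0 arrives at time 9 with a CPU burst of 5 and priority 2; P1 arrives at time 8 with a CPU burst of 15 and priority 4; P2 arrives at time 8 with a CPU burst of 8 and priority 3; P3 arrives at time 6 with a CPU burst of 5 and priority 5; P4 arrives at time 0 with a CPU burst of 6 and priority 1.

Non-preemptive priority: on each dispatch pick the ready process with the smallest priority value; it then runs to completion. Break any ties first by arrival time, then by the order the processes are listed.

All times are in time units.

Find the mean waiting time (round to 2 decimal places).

5.20

Timeline: | P4 0-6 | P3 6-11 | P0 11-16 | P2 16-24 | P1 24-39 |
Completion: P0=16  P1=39  P2=24  P3=11  P4=6
Turnaround (C−A): P0=7  P1=31  P2=16  P3=5  P4=6
Waiting times: P0=2, P1=16, P2=8, P3=0, P4=0
Average waiting = (2+16+8+0+0) / 5 = 26/5 = 5.20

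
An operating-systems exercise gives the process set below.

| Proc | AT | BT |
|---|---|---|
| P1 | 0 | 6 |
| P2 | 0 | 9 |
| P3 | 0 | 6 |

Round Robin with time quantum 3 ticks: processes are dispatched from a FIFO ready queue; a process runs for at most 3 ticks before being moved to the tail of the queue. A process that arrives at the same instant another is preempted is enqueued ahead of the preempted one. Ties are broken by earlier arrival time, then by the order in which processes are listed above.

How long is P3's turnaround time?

18

Timeline: | P1 0-3 | P2 3-6 | P3 6-9 | P1 9-12 | P2 12-15 | P3 15-18 | P2 18-21 |
Completion: P1=12  P2=21  P3=18
Turnaround (C−A): P1=12  P2=21  P3=18
Turnaround(P3) = completion − arrival = 18 − 0 = 18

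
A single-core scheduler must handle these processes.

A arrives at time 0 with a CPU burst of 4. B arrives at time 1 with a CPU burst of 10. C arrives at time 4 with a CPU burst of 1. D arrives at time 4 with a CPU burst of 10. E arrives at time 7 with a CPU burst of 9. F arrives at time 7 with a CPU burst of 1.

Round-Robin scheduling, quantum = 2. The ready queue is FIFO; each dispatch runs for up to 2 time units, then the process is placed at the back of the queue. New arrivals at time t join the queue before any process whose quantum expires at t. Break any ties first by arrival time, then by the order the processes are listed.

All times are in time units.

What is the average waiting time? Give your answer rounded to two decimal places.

Gantt: | A 0-2 | B 2-4 | A 4-6 | C 6-7 | D 7-9 | B 9-11 | E 11-13 | F 13-14 | D 14-16 | B 16-18 | E 18-20 | D 20-22 | B 22-24 | E 24-26 | D 26-28 | B 28-30 | E 30-32 | D 32-34 | E 34-35 |
Completion: A=6  B=30  C=7  D=34  E=35  F=14
Waiting times: A=2, B=19, C=2, D=20, E=19, F=6
Average waiting = (2+19+2+20+19+6) / 6 = 68/6 = 11.33

11.33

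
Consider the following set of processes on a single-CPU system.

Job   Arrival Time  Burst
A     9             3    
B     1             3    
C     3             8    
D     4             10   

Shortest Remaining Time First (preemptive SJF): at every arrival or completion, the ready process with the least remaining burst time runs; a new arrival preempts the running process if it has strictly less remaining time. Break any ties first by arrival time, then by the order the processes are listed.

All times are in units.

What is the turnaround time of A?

Timeline: | idle 0-1 | B 1-4 | C 4-12 | A 12-15 | D 15-25 |
Completion: A=15  B=4  C=12  D=25
Turnaround(A) = completion − arrival = 15 − 9 = 6

6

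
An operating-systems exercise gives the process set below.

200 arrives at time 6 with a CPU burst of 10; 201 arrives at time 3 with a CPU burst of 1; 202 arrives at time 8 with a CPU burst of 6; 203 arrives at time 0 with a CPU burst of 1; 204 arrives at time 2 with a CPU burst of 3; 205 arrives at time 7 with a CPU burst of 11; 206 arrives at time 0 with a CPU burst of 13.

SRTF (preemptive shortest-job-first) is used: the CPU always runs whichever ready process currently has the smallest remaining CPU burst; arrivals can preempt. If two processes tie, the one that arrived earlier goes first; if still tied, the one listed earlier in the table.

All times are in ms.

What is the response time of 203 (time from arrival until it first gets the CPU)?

Gantt: | 203 0-1 | 206 1-2 | 204 2-3 | 201 3-4 | 204 4-6 | 200 6-8 | 202 8-14 | 200 14-22 | 205 22-33 | 206 33-45 |
Completion: 200=22  201=4  202=14  203=1  204=6  205=33  206=45
Turnaround (C−A): 200=16  201=1  202=6  203=1  204=4  205=26  206=45
Response(203) = first start − arrival = 0 − 0 = 0

0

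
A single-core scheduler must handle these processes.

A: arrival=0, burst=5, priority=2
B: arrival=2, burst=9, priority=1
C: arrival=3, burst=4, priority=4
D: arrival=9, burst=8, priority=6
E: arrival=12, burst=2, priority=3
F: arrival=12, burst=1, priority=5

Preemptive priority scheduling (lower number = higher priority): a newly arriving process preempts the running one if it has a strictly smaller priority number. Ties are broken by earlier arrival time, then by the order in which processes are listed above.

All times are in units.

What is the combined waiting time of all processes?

Gantt: | A 0-2 | B 2-11 | A 11-14 | E 14-16 | C 16-20 | F 20-21 | D 21-29 |
Completion: A=14  B=11  C=20  D=29  E=16  F=21
Turnaround (C−A): A=14  B=9  C=17  D=20  E=4  F=9
Waiting = turnaround − burst: A=9, B=0, C=13, D=12, E=2, F=8
Total waiting = 9 + 0 + 13 + 12 + 2 + 8 = 44

44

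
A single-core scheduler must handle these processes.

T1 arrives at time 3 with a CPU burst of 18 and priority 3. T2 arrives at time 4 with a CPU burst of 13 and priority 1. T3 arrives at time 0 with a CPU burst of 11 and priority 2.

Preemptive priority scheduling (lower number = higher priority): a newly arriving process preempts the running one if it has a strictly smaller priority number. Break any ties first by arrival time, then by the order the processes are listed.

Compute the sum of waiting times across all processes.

Gantt: | T3 0-4 | T2 4-17 | T3 17-24 | T1 24-42 |
Completion: T1=42  T2=17  T3=24
Turnaround (C−A): T1=39  T2=13  T3=24
Waiting = turnaround − burst: T1=21, T2=0, T3=13
Total waiting = 21 + 0 + 13 = 34

34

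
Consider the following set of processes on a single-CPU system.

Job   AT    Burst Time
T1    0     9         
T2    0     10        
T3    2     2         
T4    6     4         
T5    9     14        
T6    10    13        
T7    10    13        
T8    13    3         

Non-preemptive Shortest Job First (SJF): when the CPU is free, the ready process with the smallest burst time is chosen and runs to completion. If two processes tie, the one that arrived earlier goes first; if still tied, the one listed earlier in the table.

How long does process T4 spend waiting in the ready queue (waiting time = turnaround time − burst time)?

Gantt: | T1 0-9 | T3 9-11 | T4 11-15 | T8 15-18 | T2 18-28 | T6 28-41 | T7 41-54 | T5 54-68 |
Completion: T1=9  T2=28  T3=11  T4=15  T5=68  T6=41  T7=54  T8=18
Waiting(T4) = turnaround − burst = 9 − 4 = 5

5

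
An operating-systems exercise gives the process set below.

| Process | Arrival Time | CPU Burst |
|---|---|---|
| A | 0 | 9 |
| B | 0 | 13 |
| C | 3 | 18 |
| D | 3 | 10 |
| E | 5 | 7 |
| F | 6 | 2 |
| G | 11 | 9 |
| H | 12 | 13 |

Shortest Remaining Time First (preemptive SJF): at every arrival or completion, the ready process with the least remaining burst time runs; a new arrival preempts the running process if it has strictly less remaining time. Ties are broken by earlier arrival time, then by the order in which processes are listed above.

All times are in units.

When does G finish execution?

27

Timeline: | A 0-6 | F 6-8 | A 8-11 | E 11-18 | G 18-27 | D 27-37 | B 37-50 | H 50-63 | C 63-81 |
Completion: A=11  B=50  C=81  D=37  E=18  F=8  G=27  H=63
Turnaround (C−A): A=11  B=50  C=78  D=34  E=13  F=2  G=16  H=51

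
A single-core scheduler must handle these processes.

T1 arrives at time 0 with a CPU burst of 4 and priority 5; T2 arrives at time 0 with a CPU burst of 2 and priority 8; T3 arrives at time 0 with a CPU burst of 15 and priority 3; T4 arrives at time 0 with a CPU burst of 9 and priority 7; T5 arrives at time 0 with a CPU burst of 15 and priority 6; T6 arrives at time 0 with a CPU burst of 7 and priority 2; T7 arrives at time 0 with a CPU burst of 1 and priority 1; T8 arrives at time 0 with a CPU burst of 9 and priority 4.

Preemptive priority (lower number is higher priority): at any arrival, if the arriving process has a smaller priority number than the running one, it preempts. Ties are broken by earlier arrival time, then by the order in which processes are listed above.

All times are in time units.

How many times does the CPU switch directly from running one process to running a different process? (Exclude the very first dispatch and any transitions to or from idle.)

Schedule: | T7 0-1 | T6 1-8 | T3 8-23 | T8 23-32 | T1 32-36 | T5 36-51 | T4 51-60 | T2 60-62 |
Completion: T1=36  T2=62  T3=23  T4=60  T5=51  T6=8  T7=1  T8=32
Turnaround (C−A): T1=36  T2=62  T3=23  T4=60  T5=51  T6=8  T7=1  T8=32

7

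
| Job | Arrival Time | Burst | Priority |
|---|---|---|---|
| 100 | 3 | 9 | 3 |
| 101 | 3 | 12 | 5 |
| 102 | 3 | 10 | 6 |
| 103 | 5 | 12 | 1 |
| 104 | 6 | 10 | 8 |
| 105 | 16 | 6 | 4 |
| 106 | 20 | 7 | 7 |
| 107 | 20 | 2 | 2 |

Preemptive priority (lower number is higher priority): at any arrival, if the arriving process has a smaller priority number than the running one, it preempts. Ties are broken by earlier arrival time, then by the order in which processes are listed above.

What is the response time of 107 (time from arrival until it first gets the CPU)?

Schedule: | idle 0-3 | 100 3-5 | 103 5-17 | 100 17-20 | 107 20-22 | 100 22-26 | 105 26-32 | 101 32-44 | 102 44-54 | 106 54-61 | 104 61-71 |
Completion: 100=26  101=44  102=54  103=17  104=71  105=32  106=61  107=22
Response(107) = first start − arrival = 20 − 20 = 0

0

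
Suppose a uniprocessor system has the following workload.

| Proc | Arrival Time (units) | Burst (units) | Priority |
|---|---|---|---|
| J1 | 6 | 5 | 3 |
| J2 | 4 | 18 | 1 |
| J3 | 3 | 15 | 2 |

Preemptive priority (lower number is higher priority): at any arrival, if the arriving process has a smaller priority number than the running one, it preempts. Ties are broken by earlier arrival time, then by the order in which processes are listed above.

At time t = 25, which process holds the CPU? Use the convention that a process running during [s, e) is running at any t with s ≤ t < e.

J3

Timeline: | idle 0-3 | J3 3-4 | J2 4-22 | J3 22-36 | J1 36-41 |
Completion: J1=41  J2=22  J3=36
Turnaround (C−A): J1=35  J2=18  J3=33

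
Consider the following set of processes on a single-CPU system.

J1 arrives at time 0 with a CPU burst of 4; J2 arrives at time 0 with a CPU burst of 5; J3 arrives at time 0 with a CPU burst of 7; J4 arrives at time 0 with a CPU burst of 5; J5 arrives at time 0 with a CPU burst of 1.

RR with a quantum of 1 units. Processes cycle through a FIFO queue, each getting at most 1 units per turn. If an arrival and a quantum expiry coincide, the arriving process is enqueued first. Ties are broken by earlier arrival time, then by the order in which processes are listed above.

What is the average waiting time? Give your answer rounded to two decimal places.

Gantt: | J1 0-1 | J2 1-2 | J3 2-3 | J4 3-4 | J5 4-5 | J1 5-6 | J2 6-7 | J3 7-8 | J4 8-9 | J1 9-10 | J2 10-11 | J3 11-12 | J4 12-13 | J1 13-14 | J2 14-15 | J3 15-16 | J4 16-17 | J2 17-18 | J3 18-19 | J4 19-20 | J3 20-22 |
Completion: J1=14  J2=18  J3=22  J4=20  J5=5
Turnaround (C−A): J1=14  J2=18  J3=22  J4=20  J5=5
Waiting times: J1=10, J2=13, J3=15, J4=15, J5=4
Average waiting = (10+13+15+15+4) / 5 = 57/5 = 11.40

11.40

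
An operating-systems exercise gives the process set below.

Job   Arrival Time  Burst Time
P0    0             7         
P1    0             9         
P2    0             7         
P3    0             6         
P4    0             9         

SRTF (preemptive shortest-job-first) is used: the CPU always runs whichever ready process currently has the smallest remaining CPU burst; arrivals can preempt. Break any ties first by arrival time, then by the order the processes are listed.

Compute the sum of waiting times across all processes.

68

Gantt: | P3 0-6 | P0 6-13 | P2 13-20 | P1 20-29 | P4 29-38 |
Completion: P0=13  P1=29  P2=20  P3=6  P4=38
Turnaround (C−A): P0=13  P1=29  P2=20  P3=6  P4=38
Waiting = turnaround − burst: P0=6, P1=20, P2=13, P3=0, P4=29
Total waiting = 6 + 20 + 13 + 0 + 29 = 68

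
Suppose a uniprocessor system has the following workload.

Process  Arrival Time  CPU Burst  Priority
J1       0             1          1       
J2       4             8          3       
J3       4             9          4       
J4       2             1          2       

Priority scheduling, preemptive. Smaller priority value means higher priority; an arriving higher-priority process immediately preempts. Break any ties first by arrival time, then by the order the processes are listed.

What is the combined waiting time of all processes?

8

Timeline: | J1 0-1 | idle 1-2 | J4 2-3 | idle 3-4 | J2 4-12 | J3 12-21 |
Completion: J1=1  J2=12  J3=21  J4=3
Turnaround (C−A): J1=1  J2=8  J3=17  J4=1
Waiting = turnaround − burst: J1=0, J2=0, J3=8, J4=0
Total waiting = 0 + 0 + 8 + 0 = 8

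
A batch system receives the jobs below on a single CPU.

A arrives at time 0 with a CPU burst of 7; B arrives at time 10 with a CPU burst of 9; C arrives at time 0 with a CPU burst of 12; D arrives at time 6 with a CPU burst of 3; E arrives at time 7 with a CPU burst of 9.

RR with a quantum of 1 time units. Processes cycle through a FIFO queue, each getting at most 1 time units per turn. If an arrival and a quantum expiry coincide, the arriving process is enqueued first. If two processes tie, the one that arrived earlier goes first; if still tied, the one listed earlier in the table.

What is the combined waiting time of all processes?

91

Gantt: | A 0-1 | C 1-2 | A 2-3 | C 3-4 | A 4-5 | C 5-6 | A 6-7 | D 7-8 | C 8-9 | E 9-10 | A 10-11 | D 11-12 | C 12-13 | B 13-14 | E 14-15 | A 15-16 | D 16-17 | C 17-18 | B 18-19 | E 19-20 | A 20-21 | C 21-22 | B 22-23 | E 23-24 | C 24-25 | B 25-26 | E 26-27 | C 27-28 | B 28-29 | E 29-30 | C 30-31 | B 31-32 | E 32-33 | C 33-34 | B 34-35 | E 35-36 | C 36-37 | B 37-38 | E 38-39 | B 39-40 |
Completion: A=21  B=40  C=37  D=17  E=39
Waiting = turnaround − burst: A=14, B=21, C=25, D=8, E=23
Total waiting = 14 + 21 + 25 + 8 + 23 = 91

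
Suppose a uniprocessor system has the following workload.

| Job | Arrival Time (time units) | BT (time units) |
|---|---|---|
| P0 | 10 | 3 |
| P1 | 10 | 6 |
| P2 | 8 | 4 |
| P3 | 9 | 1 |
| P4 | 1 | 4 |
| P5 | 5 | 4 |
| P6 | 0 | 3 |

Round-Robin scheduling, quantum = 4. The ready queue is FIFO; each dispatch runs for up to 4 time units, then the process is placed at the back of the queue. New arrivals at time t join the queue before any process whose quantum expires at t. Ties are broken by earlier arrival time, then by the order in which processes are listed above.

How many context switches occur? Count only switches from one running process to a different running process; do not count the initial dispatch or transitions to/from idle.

Schedule: | P6 0-3 | P4 3-7 | P5 7-11 | P2 11-15 | P3 15-16 | P0 16-19 | P1 19-25 |
Completion: P0=19  P1=25  P2=15  P3=16  P4=7  P5=11  P6=3

6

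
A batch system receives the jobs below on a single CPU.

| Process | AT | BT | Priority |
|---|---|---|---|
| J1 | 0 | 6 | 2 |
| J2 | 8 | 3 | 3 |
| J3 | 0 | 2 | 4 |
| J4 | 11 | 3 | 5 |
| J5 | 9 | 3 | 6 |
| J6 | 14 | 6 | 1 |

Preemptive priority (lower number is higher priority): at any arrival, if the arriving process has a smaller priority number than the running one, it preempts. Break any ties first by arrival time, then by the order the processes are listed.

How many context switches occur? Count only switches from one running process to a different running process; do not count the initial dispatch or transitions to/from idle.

5

Schedule: | J1 0-6 | J3 6-8 | J2 8-11 | J4 11-14 | J6 14-20 | J5 20-23 |
Completion: J1=6  J2=11  J3=8  J4=14  J5=23  J6=20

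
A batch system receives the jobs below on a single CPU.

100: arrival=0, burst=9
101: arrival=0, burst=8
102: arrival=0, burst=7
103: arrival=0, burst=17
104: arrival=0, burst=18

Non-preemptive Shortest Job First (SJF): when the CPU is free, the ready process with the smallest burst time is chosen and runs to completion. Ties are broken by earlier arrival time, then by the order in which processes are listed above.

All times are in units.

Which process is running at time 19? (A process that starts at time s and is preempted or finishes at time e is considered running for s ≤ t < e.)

Gantt: | 102 0-7 | 101 7-15 | 100 15-24 | 103 24-41 | 104 41-59 |
Completion: 100=24  101=15  102=7  103=41  104=59

100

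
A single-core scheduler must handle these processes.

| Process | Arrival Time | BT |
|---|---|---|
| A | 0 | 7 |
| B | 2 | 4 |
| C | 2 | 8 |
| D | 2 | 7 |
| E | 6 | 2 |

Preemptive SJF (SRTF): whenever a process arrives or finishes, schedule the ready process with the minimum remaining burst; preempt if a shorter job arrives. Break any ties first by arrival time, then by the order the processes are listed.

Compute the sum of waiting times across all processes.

35

Timeline: | A 0-2 | B 2-6 | E 6-8 | A 8-13 | D 13-20 | C 20-28 |
Completion: A=13  B=6  C=28  D=20  E=8
Waiting = turnaround − burst: A=6, B=0, C=18, D=11, E=0
Total waiting = 6 + 0 + 18 + 11 + 0 = 35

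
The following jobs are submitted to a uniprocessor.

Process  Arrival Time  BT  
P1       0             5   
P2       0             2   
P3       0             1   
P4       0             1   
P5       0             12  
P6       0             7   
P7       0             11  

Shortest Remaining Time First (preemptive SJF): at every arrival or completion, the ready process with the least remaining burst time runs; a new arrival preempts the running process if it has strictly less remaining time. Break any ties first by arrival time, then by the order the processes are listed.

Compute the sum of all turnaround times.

Timeline: | P3 0-1 | P4 1-2 | P2 2-4 | P1 4-9 | P6 9-16 | P7 16-27 | P5 27-39 |
Completion: P1=9  P2=4  P3=1  P4=2  P5=39  P6=16  P7=27
Turnaround (C−A): P1=9  P2=4  P3=1  P4=2  P5=39  P6=16  P7=27
Turnaround = completion − arrival: P1=9, P2=4, P3=1, P4=2, P5=39, P6=16, P7=27
Total turnaround = 9 + 4 + 1 + 2 + 39 + 16 + 27 = 98

98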